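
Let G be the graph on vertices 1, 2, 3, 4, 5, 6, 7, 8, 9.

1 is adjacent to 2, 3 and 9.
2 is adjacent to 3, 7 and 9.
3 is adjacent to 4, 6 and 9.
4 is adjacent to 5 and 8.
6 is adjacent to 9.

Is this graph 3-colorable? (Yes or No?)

No

1, 2, 3, 9 are pairwise adjacent (a clique of size 4), so at least 4 colors are needed.
So 3 colors are not enough.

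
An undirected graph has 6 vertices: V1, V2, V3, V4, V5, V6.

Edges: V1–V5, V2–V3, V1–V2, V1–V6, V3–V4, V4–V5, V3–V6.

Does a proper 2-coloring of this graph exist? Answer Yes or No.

The cycle V1-V5-V4-V3-V6-V1 has odd length 5, so it cannot be 2-colored; at least 3 colors are needed.
So 2 colors are not enough.

No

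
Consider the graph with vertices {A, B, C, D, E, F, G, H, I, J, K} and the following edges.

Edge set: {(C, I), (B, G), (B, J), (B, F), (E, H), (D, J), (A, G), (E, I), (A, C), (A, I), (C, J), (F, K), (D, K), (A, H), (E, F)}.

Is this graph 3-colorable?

The chromatic number is 3. A, C, I form a triangle, so at least 3 colors are needed.
One proper 3-coloring: A=red, B=blue, C=blue, D=green, E=blue, F=red, G=green, H=green, I=green, J=red, K=blue.
That is already a proper 3-coloring.

Yes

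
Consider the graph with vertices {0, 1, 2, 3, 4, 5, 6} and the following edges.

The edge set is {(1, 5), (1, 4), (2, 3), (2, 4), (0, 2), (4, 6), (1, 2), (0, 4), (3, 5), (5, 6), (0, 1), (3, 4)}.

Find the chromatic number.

4

0, 1, 2, 4 are pairwise adjacent (a clique of size 4), so at least 4 colors are needed.
A valid assignment using 4 colors: 0=yellow, 1=green, 2=blue, 3=green, 4=red, 5=red, 6=blue. Each edge has distinct colors on its endpoints.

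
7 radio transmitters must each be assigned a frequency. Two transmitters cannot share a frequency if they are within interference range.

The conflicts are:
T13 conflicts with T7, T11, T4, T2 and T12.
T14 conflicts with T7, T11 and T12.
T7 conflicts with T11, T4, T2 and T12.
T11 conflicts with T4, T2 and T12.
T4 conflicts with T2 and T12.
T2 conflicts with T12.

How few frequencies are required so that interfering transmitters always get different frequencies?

T13, T7, T11, T4, T2, T12 all conflict with each other, so at least 6 frequencies are needed.
Using 6 frequencies: T13=5, T14=4, T7=2, T11=1, T4=6, T2=4, T12=3. No two conflicting transmitters share a frequency.

6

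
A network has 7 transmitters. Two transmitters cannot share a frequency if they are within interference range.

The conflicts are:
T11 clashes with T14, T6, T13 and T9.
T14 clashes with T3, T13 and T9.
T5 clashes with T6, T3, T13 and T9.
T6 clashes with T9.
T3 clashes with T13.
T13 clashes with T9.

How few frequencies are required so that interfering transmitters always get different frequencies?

4

T11, T14, T13, T9 are mutually in conflict, so at least 4 frequencies are needed.
4 frequencies suffice: frequency 1 → {T6, T13}; frequency 2 → {T3, T9}; frequency 3 → {T11, T5}; frequency 4 → {T14}. Each listed conflict is separated.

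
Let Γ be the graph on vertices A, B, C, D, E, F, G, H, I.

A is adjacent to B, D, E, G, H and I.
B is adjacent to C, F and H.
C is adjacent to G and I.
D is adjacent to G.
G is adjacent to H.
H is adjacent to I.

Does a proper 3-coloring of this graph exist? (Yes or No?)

The chromatic number is 3. A, D, G are mutually adjacent, so at least 3 colors are needed.
3 colors suffice: color 1 → {A, C, F}; color 2 → {B, E, G, I}; color 3 → {D, H}.
That is already a proper 3-coloring.

Yes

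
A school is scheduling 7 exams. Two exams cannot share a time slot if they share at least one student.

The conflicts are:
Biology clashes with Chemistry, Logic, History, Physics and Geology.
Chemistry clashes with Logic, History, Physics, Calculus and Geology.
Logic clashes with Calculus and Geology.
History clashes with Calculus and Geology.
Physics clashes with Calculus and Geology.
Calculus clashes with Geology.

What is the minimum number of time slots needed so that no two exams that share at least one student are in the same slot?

Biology, Chemistry, Physics, Geology are mutually in conflict, so at least 4 time slots are needed.
4 time slots suffice: time slot 1 → {Geology}; time slot 2 → {Chemistry}; time slot 3 → {Biology, Calculus}; time slot 4 → {Logic, History, Physics}. Every pair that conflicts lands in different time slots.

4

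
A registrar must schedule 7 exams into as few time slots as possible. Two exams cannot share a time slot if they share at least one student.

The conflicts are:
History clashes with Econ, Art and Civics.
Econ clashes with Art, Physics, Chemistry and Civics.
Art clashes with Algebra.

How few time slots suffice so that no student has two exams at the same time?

3

History, Econ, Civics all conflict with each other, so at least 3 time slots are needed.
Using 3 time slots: History=2, Econ=1, Art=3, Physics=2, Algebra=1, Chemistry=2, Civics=3. Each listed conflict is separated.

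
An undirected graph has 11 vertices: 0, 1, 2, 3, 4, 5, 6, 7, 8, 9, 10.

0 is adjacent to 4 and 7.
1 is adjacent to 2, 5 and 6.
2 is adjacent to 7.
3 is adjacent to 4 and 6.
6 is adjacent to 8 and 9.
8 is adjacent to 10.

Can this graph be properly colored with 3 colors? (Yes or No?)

The chromatic number is 3. The cycle 2-7-0-4-3-6-1-2 has odd length 7, so it cannot be 2-colored; at least 3 colors are needed.
3 colors suffice: color a → {4, 5, 6, 7, 10}; color b → {0, 1, 3, 8, 9}; color c → {2}.
That is already a proper 3-coloring.

Yes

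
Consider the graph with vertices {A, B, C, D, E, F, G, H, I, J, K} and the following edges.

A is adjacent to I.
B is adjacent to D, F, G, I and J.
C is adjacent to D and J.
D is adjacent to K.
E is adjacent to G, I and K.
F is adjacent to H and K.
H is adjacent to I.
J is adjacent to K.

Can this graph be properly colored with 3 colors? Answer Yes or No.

Yes

The chromatic number is 3. The cycle G-B-D-K-E-G has odd length 5, so it cannot be 2-colored; at least 3 colors are needed.
3 colors suffice: A=1, B=1, C=1, D=2, E=3, F=2, G=2, H=1, I=2, J=2, K=1.
That is already a proper 3-coloring.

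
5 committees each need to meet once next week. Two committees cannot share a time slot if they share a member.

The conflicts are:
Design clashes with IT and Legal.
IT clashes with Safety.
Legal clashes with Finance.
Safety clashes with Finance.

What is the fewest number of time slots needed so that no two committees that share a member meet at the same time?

3

The cycle IT-Safety-Finance-Legal-Design-IT has odd length 5, so it cannot be 2-colored; at least 3 time slots are needed.
3 time slots suffice: time slot 1 → {Design, Finance}; time slot 2 → {Legal, Safety}; time slot 3 → {IT}. Each listed conflict is separated.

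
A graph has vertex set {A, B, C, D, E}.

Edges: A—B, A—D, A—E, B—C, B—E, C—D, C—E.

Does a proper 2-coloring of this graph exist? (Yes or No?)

A, B, E are pairwise adjacent, so at least 3 colors are needed.
So 2 colors are not enough.

No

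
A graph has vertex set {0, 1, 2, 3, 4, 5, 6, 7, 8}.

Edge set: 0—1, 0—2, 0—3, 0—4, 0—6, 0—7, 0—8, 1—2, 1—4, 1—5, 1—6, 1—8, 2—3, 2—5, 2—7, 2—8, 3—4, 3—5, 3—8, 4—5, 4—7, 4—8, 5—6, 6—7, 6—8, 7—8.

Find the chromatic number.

0, 1, 2, 8 form a clique, so at least 4 colors are needed.
A valid assignment using 4 colors: 0=a, 1=c, 2=d, 3=c, 4=d, 5=a, 6=d, 7=c, 8=b. Every edge joins two different colors.

4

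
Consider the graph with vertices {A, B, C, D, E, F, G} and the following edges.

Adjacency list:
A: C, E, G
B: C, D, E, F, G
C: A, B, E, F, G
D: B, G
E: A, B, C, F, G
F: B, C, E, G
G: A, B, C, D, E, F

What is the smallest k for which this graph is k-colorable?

B, C, E, F, G are mutually adjacent (a clique of size 5), so at least 5 colors are needed.
A valid assignment using 5 colors: A=2, B=2, C=4, D=3, E=3, F=5, G=1. Each edge has distinct colors on its endpoints.

5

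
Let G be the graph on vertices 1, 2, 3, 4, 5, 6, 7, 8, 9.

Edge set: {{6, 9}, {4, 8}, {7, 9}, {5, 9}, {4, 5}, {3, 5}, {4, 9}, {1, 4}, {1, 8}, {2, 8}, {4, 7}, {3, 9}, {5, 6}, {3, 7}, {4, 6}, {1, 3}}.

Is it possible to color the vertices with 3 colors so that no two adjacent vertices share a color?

4, 5, 6, 9 are pairwise adjacent (a clique of size 4), so at least 4 colors are needed.
So 3 colors are not enough.

No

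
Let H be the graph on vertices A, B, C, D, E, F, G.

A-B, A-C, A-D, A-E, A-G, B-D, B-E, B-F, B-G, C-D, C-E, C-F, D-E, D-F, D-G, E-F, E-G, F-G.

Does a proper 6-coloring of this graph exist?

The chromatic number is 5. B, D, E, F, G form a clique, so at least 5 colors are needed.
One proper 5-coloring: A=4, B=3, C=3, D=2, E=1, F=4, G=5.
Since 6 ≥ 5, a proper 6-coloring certainly exists.

Yes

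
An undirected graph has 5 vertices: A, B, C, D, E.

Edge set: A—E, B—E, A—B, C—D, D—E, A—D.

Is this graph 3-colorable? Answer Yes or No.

The chromatic number is 3. A, D, E are pairwise adjacent, so at least 3 colors are needed.
One proper 3-coloring: A=3, B=1, C=2, D=1, E=2.
That is already a proper 3-coloring.

Yes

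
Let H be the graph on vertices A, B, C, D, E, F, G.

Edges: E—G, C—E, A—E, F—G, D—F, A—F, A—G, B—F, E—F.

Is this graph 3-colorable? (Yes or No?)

No

A, E, F, G form a clique, so at least 4 colors are needed.
So 3 colors are not enough.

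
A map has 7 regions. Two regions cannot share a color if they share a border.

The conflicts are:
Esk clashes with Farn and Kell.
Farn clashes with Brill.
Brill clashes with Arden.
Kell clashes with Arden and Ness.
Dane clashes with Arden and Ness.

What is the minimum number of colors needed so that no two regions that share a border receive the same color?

The cycle Kell-Esk-Farn-Brill-Arden-Kell has odd length 5, so it cannot be 2-colored; at least 3 colors are needed.
3 colors suffice: Esk=3, Farn=1, Brill=2, Kell=2, Dane=2, Arden=1, Ness=1. No two conflicting regions share a color.

3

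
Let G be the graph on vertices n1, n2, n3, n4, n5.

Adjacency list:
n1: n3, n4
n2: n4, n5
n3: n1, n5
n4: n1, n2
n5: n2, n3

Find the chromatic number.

3

The cycle n2-n4-n1-n3-n5-n2 has odd length 5, so it cannot be 2-colored; at least 3 colors are needed.
One proper 3-coloring: n1=R, n2=G, n3=B, n4=B, n5=R. Every edge joins two different colors.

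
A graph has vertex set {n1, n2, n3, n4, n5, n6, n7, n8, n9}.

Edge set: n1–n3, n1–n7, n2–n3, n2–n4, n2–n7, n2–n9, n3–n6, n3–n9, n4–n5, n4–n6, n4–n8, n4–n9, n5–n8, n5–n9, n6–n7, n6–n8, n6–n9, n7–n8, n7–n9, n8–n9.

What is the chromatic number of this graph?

n6, n7, n8, n9 are pairwise adjacent (a clique of size 4), so at least 4 colors are needed.
4 colors suffice: color red → {n1, n9}; color blue → {n3, n4, n7}; color green → {n2, n5, n6}; color yellow → {n8}. Every edge joins two different colors.

4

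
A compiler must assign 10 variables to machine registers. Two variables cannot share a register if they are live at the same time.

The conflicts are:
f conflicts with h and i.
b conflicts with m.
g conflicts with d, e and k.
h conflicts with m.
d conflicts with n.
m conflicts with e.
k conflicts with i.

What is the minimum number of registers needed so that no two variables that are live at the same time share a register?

3

The cycle h-m-e-g-k-i-f-h has odd length 7, so it cannot be 2-colored; at least 3 registers are needed.
A valid assignment using 3 registers: f=3, b=2, g=1, h=2, d=2, m=1, n=1, e=2, k=2, i=1. Each listed conflict is separated.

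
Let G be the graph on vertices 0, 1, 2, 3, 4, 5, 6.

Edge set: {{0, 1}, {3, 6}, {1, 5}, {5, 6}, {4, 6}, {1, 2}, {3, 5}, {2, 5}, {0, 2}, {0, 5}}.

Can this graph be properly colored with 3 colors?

0, 1, 2, 5 are pairwise adjacent (a clique of size 4), so at least 4 colors are needed.
So 3 colors are not enough.

No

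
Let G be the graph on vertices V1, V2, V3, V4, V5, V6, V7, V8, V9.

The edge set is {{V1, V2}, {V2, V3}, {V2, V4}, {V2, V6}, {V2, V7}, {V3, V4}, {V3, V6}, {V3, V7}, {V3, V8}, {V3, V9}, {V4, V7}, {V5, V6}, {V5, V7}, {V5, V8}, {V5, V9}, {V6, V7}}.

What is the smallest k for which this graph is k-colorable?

V2, V3, V4, V7 are mutually adjacent (a clique of size 4), so at least 4 colors are needed.
A valid assignment using 4 colors: V1=1, V2=3, V3=1, V4=4, V5=1, V6=4, V7=2, V8=2, V9=2. No two adjacent vertices share a color.

4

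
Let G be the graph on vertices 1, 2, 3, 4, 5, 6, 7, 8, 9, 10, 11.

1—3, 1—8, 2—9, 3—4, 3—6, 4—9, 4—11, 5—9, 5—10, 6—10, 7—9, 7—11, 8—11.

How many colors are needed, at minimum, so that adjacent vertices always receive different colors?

The cycle 3-4-11-8-1-3 has odd length 5, so it cannot be 2-colored; at least 3 colors are needed.
A valid assignment using 3 colors: 1=b, 2=b, 3=a, 4=b, 5=b, 6=b, 7=b, 8=c, 9=a, 10=a, 11=a. Every edge joins two different colors.

3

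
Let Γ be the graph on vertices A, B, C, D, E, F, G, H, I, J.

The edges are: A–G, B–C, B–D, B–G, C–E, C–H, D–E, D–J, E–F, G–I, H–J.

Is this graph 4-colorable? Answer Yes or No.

Yes

The chromatic number is 3. The cycle J-D-B-C-H-J has odd length 5, so it cannot be 2-colored; at least 3 colors are needed.
One proper 3-coloring: A=2, B=2, C=1, D=1, E=2, F=1, G=1, H=2, I=2, J=3.
Since 4 ≥ 3, a proper 4-coloring certainly exists.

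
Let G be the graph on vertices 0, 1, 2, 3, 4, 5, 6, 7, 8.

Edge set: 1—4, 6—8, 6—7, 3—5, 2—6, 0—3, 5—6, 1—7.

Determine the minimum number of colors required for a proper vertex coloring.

2

6 and 8 are adjacent, so at least 2 colors are needed.
2 colors suffice: 0=blue, 1=red, 2=blue, 3=red, 4=blue, 5=blue, 6=red, 7=blue, 8=blue. No two adjacent vertices share a color.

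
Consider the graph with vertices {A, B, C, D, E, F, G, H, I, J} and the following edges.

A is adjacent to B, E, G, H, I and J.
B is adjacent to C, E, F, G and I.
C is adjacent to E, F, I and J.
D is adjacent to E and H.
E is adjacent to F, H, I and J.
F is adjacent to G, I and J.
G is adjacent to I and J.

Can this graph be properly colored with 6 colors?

Yes

The chromatic number is 5. B, C, E, F, I are mutually adjacent (a clique of size 5), so at least 5 colors are needed.
5 colors suffice: color red → {E, G}; color blue → {H, I, J}; color green → {A, D, F}; color yellow → {B}; color purple → {C}.
Since 6 ≥ 5, a proper 6-coloring certainly exists.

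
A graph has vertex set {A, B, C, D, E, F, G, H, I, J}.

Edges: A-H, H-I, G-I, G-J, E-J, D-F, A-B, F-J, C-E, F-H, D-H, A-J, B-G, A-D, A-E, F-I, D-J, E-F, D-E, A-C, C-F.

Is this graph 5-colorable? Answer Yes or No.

Yes

The chromatic number is 4. A, D, E, J are pairwise adjacent (a clique of size 4), so at least 4 colors are needed.
4 colors suffice: color 1 → {A, F, G}; color 2 → {B, C, H, J}; color 3 → {E, I}; color 4 → {D}.
Since 5 ≥ 4, a proper 5-coloring certainly exists.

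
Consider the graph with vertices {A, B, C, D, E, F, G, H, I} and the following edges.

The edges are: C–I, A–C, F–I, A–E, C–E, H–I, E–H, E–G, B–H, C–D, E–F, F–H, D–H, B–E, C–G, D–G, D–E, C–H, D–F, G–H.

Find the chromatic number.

5

C, D, E, G, H form a clique, so at least 5 colors are needed.
5 colors suffice: color red → {A, H}; color blue → {E, I}; color green → {B, C, F}; color yellow → {D}; color purple → {G}. Each edge has distinct colors on its endpoints.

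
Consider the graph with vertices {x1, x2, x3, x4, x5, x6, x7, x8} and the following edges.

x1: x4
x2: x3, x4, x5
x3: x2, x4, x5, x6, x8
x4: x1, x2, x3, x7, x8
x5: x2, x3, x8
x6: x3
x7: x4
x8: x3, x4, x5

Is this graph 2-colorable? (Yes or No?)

No

x2, x3, x5 form a triangle, so at least 3 colors are needed.
So 2 colors are not enough.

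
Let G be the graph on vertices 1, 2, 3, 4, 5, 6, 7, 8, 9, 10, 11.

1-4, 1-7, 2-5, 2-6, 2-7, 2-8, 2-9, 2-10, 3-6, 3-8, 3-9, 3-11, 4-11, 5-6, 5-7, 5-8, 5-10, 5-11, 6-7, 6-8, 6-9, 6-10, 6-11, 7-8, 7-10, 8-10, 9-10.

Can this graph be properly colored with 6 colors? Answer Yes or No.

Yes

The chromatic number is 6. 2, 5, 6, 7, 8, 10 are pairwise adjacent (a clique of size 6), so at least 6 colors are needed.
6 colors suffice: color red → {1, 6}; color blue → {4, 5, 9}; color green → {7, 11}; color yellow → {3, 10}; color purple → {2}; color orange → {8}.
That is already a proper 6-coloring.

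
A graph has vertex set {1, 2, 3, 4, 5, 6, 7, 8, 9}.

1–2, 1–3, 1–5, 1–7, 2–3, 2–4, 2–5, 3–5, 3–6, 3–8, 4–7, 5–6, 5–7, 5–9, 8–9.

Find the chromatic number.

4

1, 2, 3, 5 are mutually adjacent (a clique of size 4), so at least 4 colors are needed.
A valid assignment using 4 colors: 1=d, 2=c, 3=b, 4=a, 5=a, 6=c, 7=b, 8=a, 9=b. Every edge joins two different colors.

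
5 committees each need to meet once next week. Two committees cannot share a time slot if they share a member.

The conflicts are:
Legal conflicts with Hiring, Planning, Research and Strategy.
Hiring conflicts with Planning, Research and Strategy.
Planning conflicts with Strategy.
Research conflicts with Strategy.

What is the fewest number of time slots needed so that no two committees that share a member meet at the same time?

Legal, Hiring, Research, Strategy pairwise conflict, so at least 4 time slots are needed.
Using 4 time slots: Legal=3, Hiring=2, Planning=4, Research=4, Strategy=1. Each listed conflict is separated.

4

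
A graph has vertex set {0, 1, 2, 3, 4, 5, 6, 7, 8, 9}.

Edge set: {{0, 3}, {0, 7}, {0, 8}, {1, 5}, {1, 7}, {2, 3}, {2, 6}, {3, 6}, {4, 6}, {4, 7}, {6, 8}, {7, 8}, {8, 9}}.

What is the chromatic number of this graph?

3

0, 7, 8 form a triangle, so at least 3 colors are needed.
3 colors suffice: 0=c, 1=a, 2=c, 3=a, 4=a, 5=b, 6=b, 7=b, 8=a, 9=b. Each edge has distinct colors on its endpoints.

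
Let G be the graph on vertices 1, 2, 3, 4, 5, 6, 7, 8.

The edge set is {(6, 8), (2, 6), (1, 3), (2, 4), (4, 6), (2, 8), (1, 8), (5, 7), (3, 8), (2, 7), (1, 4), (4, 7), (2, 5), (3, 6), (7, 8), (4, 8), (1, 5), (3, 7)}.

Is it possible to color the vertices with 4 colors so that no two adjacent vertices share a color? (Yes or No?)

Yes

The chromatic number is 4. 2, 4, 7, 8 form a clique, so at least 4 colors are needed.
A valid assignment using 4 colors: 1=green, 2=yellow, 3=blue, 4=blue, 5=red, 6=green, 7=green, 8=red.
That is already a proper 4-coloring.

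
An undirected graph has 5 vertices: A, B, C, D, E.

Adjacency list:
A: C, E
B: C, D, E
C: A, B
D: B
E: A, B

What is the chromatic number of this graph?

A and C are adjacent, so at least 2 colors are needed.
2 colors suffice: color 1 → {A, B}; color 2 → {C, D, E}. Each edge has distinct colors on its endpoints.

2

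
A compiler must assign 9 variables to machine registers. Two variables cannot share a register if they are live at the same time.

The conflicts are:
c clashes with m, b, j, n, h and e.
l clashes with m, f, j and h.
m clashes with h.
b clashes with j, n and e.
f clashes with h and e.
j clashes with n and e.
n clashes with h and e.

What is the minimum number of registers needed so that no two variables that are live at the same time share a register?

c, b, j, n, e all conflict with each other, so at least 5 registers are needed.
5 registers suffice: register 1 → {c, l}; register 2 → {j, h}; register 3 → {m, f, n}; register 4 → {e}; register 5 → {b}. No two conflicting variables share a register.

5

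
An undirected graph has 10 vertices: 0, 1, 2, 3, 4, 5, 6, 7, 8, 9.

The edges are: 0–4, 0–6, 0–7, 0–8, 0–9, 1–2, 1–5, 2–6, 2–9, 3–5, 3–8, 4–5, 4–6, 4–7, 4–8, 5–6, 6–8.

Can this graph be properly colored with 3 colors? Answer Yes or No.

No

0, 4, 6, 8 form a clique, so at least 4 colors are needed.
So 3 colors are not enough.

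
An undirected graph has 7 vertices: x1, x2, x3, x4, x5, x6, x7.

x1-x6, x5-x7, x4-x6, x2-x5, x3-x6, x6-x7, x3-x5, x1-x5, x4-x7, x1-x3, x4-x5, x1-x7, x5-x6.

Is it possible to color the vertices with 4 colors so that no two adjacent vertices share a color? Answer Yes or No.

The chromatic number is 4. x1, x3, x5, x6 are pairwise adjacent (a clique of size 4), so at least 4 colors are needed.
4 colors suffice: color 1 → {x5}; color 2 → {x2, x6}; color 3 → {x1, x4}; color 4 → {x3, x7}.
That is already a proper 4-coloring.

Yes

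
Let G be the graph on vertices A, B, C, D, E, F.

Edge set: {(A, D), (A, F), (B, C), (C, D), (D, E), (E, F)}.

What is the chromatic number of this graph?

2

D and E are adjacent, so at least 2 colors are needed.
A valid assignment using 2 colors: A=2, B=1, C=2, D=1, E=2, F=1. No two adjacent vertices share a color.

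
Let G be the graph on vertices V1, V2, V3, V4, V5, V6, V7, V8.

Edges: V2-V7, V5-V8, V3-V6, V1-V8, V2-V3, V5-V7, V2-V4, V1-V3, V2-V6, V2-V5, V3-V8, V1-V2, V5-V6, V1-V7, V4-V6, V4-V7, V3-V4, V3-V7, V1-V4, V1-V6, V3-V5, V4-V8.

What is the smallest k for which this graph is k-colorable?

5

V1, V2, V3, V4, V6 are pairwise adjacent (a clique of size 5), so at least 5 colors are needed.
5 colors suffice: color 1 → {V3}; color 2 → {V1, V5}; color 3 → {V4}; color 4 → {V2, V8}; color 5 → {V6, V7}. Every edge joins two different colors.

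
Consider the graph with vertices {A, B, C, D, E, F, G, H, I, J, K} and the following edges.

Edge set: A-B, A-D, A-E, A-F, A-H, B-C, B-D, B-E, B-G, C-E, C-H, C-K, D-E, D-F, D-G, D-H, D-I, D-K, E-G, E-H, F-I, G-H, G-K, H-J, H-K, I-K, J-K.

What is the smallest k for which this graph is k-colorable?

4

D, E, G, H are pairwise adjacent (a clique of size 4), so at least 4 colors are needed.
4 colors suffice: A=4, B=2, C=1, D=1, E=3, F=3, G=4, H=2, I=2, J=1, K=3. Each edge has distinct colors on its endpoints.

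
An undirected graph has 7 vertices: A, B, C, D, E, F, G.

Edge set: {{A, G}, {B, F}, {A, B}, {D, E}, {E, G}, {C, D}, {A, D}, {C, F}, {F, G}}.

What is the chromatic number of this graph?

The cycle E-G-F-C-D-E has odd length 5, so it cannot be 2-colored; at least 3 colors are needed.
3 colors suffice: A=1, B=2, C=3, D=2, E=1, F=1, G=2. No two adjacent vertices share a color.

3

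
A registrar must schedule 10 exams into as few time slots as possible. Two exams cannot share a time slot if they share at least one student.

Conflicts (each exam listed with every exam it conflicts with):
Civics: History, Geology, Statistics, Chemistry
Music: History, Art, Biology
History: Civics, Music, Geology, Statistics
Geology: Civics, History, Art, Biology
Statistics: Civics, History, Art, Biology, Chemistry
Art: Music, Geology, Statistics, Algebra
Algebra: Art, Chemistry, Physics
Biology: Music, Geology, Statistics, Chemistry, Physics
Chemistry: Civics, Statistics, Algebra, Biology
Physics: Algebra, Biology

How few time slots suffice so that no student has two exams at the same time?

Civics, History, Geology pairwise conflict, so at least 3 time slots are needed.
3 time slots suffice: Civics=1, Music=2, History=3, Geology=2, Statistics=2, Art=1, Algebra=2, Biology=1, Chemistry=3, Physics=3. No two conflicting exams share a time slot.

3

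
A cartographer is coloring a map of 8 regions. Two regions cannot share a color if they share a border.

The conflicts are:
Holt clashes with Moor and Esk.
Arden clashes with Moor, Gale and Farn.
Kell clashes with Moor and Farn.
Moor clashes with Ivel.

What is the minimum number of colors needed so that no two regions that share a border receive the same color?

Kell and Farn conflict, so at least 2 colors are needed.
2 colors suffice: Holt=2, Arden=2, Kell=2, Moor=1, Esk=1, Gale=1, Farn=1, Ivel=2. Every pair that conflicts lands in different colors.

2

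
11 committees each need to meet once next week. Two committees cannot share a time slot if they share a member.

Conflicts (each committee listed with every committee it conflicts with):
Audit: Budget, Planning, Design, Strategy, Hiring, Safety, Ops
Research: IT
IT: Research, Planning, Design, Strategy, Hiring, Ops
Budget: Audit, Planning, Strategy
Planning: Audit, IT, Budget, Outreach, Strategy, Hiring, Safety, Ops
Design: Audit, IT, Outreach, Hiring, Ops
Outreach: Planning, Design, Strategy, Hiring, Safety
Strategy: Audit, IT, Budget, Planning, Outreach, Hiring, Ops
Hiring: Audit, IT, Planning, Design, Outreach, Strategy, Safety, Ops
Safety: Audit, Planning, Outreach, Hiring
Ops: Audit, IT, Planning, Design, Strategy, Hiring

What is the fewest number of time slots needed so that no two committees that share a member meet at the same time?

IT, Planning, Strategy, Hiring, Ops pairwise conflict, so at least 5 time slots are needed.
5 time slots suffice: time slot 1 → {Research, Planning, Design}; time slot 2 → {Budget, Hiring}; time slot 3 → {Audit, IT, Outreach}; time slot 4 → {Strategy, Safety}; time slot 5 → {Ops}. Each listed conflict is separated.

5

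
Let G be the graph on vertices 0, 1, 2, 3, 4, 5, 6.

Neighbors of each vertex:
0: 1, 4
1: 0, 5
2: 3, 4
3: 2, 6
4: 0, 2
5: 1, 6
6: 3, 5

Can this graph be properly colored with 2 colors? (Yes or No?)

No

The cycle 6-3-2-4-0-1-5-6 has odd length 7, so it cannot be 2-colored; at least 3 colors are needed.
So 2 colors are not enough.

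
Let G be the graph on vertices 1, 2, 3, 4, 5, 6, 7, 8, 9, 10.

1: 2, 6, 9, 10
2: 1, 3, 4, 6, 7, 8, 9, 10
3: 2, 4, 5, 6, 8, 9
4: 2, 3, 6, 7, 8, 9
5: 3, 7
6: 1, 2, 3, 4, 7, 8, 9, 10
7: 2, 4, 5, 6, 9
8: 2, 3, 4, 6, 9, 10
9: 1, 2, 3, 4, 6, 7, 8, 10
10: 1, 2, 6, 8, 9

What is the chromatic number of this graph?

6

2, 3, 4, 6, 8, 9 are pairwise adjacent (a clique of size 6), so at least 6 colors are needed.
6 colors suffice: color a → {2, 5}; color b → {9}; color c → {6}; color d → {1, 7, 8}; color e → {4, 10}; color f → {3}. Each edge has distinct colors on its endpoints.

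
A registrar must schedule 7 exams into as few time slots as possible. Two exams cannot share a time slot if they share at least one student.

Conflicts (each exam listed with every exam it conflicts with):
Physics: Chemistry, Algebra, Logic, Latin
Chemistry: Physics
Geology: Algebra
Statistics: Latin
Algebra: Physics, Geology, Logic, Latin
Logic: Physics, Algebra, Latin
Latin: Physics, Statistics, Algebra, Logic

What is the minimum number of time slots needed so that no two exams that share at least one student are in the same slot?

Physics, Algebra, Logic, Latin all conflict with each other, so at least 4 time slots are needed.
4 time slots suffice: time slot 1 → {Physics, Geology, Statistics}; time slot 2 → {Chemistry, Algebra}; time slot 3 → {Latin}; time slot 4 → {Logic}. No two conflicting exams share a time slot.

4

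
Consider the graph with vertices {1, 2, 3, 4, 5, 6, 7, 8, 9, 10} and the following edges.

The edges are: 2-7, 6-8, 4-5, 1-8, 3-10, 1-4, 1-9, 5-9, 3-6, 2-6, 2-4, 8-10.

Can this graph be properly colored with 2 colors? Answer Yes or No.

No

The cycle 1-4-2-6-8-1 has odd length 5, so it cannot be 2-colored; at least 3 colors are needed.
So 2 colors are not enough.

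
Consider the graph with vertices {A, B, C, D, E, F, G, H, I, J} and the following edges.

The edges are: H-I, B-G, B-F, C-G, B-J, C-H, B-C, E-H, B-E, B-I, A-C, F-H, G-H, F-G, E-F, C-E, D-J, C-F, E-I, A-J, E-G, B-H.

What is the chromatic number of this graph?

B, C, E, F, G, H are mutually adjacent (a clique of size 6), so at least 6 colors are needed.
A valid assignment using 6 colors: A=1, B=1, C=4, D=1, E=3, F=6, G=5, H=2, I=4, J=2. No two adjacent vertices share a color.

6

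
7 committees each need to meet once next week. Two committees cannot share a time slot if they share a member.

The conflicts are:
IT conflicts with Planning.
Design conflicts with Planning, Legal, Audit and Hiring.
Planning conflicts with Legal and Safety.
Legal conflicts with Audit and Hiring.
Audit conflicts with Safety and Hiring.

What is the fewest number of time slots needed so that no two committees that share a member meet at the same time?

Design, Legal, Audit, Hiring pairwise conflict, so at least 4 time slots are needed.
4 time slots suffice: time slot 1 → {IT, Legal, Safety}; time slot 2 → {Planning, Audit}; time slot 3 → {Design}; time slot 4 → {Hiring}. Every pair that conflicts lands in different time slots.

4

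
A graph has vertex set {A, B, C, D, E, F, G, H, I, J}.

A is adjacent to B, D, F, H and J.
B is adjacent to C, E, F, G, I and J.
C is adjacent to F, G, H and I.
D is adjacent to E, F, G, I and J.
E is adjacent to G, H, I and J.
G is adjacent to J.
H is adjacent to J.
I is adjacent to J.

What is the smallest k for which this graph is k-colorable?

B, E, I, J form a clique, so at least 4 colors are needed.
4 colors suffice: color 1 → {C, J}; color 2 → {B, D, H}; color 3 → {A, E}; color 4 → {F, G, I}. Every edge joins two different colors.

4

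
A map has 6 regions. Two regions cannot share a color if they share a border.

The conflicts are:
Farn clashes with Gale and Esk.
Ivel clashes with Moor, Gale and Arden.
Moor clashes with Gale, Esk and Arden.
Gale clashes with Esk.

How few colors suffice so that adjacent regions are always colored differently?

Moor, Gale, Esk are mutually in conflict, so at least 3 colors are needed.
3 colors suffice: color 1 → {Gale, Arden}; color 2 → {Farn, Moor}; color 3 → {Ivel, Esk}. Every pair that conflicts lands in different colors.

3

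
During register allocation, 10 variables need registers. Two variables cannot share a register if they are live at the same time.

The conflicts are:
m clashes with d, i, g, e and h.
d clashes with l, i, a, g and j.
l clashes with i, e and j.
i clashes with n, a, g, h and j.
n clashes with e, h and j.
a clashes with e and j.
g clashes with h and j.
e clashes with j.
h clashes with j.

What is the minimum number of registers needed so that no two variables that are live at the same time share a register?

4

d, i, a, j all conflict with each other, so at least 4 registers are needed.
4 registers suffice: m=1, d=3, l=4, i=2, n=4, a=4, g=4, e=2, h=3, j=1. Each listed conflict is separated.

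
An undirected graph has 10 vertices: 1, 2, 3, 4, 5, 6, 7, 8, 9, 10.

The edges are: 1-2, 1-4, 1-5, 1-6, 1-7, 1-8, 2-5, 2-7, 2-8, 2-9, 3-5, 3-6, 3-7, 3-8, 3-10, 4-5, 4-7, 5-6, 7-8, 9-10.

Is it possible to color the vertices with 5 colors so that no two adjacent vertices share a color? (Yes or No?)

Yes

The chromatic number is 4. 1, 2, 7, 8 form a clique, so at least 4 colors are needed.
4 colors suffice: color a → {1, 3, 9}; color b → {2, 4, 6, 10}; color c → {5, 7}; color d → {8}.
Since 5 ≥ 4, a proper 5-coloring certainly exists.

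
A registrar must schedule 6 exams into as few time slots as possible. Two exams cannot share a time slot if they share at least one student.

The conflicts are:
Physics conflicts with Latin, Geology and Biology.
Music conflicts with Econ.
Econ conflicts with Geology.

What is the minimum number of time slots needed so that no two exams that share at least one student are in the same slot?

2

Physics and Biology conflict, so at least 2 time slots are needed.
A valid assignment using 2 time slots: Physics=1, Latin=2, Music=2, Econ=1, Geology=2, Biology=2. Every pair that conflicts lands in different time slots.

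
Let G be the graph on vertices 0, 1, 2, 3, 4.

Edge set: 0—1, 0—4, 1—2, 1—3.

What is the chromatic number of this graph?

2

0 and 1 are adjacent, so at least 2 colors are needed.
2 colors suffice: color a → {1, 4}; color b → {0, 2, 3}. No two adjacent vertices share a color.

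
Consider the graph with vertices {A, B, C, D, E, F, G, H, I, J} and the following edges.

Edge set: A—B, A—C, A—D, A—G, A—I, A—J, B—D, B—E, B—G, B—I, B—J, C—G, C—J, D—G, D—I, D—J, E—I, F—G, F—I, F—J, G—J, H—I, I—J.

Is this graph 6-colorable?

Yes

The chromatic number is 5. A, B, D, G, J are mutually adjacent (a clique of size 5), so at least 5 colors are needed.
5 colors suffice: color 1 → {E, H, J}; color 2 → {G, I}; color 3 → {B, C, F}; color 4 → {A}; color 5 → {D}.
Since 6 ≥ 5, a proper 6-coloring certainly exists.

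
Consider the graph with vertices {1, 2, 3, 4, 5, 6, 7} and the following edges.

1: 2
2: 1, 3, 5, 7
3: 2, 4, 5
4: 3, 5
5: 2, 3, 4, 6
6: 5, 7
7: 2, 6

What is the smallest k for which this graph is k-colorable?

3

3, 4, 5 are pairwise adjacent, so at least 3 colors are needed.
3 colors suffice: color red → {1, 5, 7}; color blue → {2, 4, 6}; color green → {3}. No two adjacent vertices share a color.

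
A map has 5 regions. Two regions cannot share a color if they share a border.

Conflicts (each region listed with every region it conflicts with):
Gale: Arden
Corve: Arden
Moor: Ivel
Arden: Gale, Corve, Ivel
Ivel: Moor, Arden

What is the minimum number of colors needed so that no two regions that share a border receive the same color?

2

Corve and Arden conflict, so at least 2 colors are needed.
A valid assignment using 2 colors: Gale=2, Corve=2, Moor=1, Arden=1, Ivel=2. Each listed conflict is separated.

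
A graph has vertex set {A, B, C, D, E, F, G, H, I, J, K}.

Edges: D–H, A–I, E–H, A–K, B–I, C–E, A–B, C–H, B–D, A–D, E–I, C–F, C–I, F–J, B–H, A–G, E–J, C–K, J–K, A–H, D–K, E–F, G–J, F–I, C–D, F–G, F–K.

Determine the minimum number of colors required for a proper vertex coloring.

4

A, B, D, H form a clique, so at least 4 colors are needed.
A valid assignment using 4 colors: A=red, B=yellow, C=red, D=blue, E=yellow, F=blue, G=green, H=green, I=green, J=red, K=green. No two adjacent vertices share a color.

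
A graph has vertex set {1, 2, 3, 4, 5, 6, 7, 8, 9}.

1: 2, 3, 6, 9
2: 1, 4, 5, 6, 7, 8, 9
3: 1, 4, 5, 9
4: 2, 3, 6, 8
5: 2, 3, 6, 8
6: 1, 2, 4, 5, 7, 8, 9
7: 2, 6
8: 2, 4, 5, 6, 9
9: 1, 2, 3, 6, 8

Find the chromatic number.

4

2, 4, 6, 8 form a clique, so at least 4 colors are needed.
One proper 4-coloring: 1=c, 2=a, 3=a, 4=d, 5=d, 6=b, 7=c, 8=c, 9=d. Each edge has distinct colors on its endpoints.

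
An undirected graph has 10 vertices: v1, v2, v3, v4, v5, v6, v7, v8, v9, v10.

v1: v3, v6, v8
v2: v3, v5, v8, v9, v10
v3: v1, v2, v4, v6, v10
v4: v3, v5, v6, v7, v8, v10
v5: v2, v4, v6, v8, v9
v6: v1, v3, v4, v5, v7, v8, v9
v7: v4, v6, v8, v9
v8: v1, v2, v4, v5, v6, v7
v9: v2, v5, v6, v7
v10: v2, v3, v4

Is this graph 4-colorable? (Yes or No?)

The chromatic number is 4. v4, v5, v6, v8 are mutually adjacent (a clique of size 4), so at least 4 colors are needed.
One proper 4-coloring: v1=green, v2=red, v3=blue, v4=green, v5=yellow, v6=red, v7=yellow, v8=blue, v9=blue, v10=yellow.
That is already a proper 4-coloring.

Yes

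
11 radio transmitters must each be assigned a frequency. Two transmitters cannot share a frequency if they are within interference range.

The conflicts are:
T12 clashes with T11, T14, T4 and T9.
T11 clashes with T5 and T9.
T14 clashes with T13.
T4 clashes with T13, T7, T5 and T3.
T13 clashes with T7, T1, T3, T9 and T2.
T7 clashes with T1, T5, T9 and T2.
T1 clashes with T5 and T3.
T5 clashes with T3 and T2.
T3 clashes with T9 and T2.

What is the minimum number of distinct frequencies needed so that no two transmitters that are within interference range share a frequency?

3

T13, T7, T1 are mutually in conflict, so at least 3 frequencies are needed.
Using 3 frequencies: T12=1, T11=2, T14=2, T4=3, T13=1, T7=2, T1=3, T5=1, T3=2, T9=3, T2=3. Each listed conflict is separated.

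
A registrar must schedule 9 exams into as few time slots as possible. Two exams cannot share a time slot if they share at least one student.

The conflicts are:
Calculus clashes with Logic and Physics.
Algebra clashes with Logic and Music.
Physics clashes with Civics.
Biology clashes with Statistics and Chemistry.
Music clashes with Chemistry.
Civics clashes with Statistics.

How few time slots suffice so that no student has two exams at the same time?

The cycle Chemistry-Music-Algebra-Logic-Calculus-Physics-Civics-Statistics-Biology-Chemistry has odd length 9, so it cannot be 2-colored; at least 3 time slots are needed.
A valid assignment using 3 time slots: Calculus=1, Algebra=1, Logic=2, Physics=2, Biology=1, Music=2, Civics=1, Statistics=2, Chemistry=3. Every pair that conflicts lands in different time slots.

3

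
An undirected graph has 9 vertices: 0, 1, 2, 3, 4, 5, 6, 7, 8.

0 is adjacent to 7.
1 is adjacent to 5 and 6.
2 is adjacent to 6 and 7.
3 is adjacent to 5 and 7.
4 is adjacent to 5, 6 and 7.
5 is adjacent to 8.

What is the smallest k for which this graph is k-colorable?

2

3 and 5 are adjacent, so at least 2 colors are needed.
2 colors suffice: color a → {5, 6, 7}; color b → {0, 1, 2, 3, 4, 8}. Each edge has distinct colors on its endpoints.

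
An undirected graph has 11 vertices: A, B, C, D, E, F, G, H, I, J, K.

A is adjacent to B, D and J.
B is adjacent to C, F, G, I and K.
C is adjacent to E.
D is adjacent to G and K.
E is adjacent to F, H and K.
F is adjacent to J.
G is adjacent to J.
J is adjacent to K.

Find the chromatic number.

2

A and B are adjacent, so at least 2 colors are needed.
2 colors suffice: color 1 → {B, D, E, J}; color 2 → {A, C, F, G, H, I, K}. Every edge joins two different colors.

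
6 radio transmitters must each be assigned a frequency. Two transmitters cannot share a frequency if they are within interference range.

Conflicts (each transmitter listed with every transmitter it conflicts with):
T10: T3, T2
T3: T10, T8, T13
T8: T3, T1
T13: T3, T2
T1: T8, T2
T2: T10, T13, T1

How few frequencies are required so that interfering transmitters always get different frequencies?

The cycle T3-T8-T1-T2-T13-T3 has odd length 5, so it cannot be 2-colored; at least 3 frequencies are needed.
3 frequencies suffice: frequency 1 → {T3, T2}; frequency 2 → {T10, T13, T1}; frequency 3 → {T8}. Every pair that conflicts lands in different frequencies.

3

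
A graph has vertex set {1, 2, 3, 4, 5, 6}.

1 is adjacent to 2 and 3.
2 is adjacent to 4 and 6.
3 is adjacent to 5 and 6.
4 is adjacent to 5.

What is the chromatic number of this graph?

3

The cycle 4-2-6-3-5-4 has odd length 5, so it cannot be 2-colored; at least 3 colors are needed.
3 colors suffice: color red → {2, 3}; color blue → {1, 5, 6}; color green → {4}. No two adjacent vertices share a color.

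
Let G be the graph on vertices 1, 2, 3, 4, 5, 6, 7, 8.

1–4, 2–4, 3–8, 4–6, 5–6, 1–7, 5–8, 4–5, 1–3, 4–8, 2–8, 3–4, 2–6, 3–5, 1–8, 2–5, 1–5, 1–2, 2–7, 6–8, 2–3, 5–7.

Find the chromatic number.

6

1, 2, 3, 4, 5, 8 are mutually adjacent (a clique of size 6), so at least 6 colors are needed.
6 colors suffice: color red → {5}; color blue → {2}; color green → {4, 7}; color yellow → {8}; color purple → {1, 6}; color orange → {3}. Each edge has distinct colors on its endpoints.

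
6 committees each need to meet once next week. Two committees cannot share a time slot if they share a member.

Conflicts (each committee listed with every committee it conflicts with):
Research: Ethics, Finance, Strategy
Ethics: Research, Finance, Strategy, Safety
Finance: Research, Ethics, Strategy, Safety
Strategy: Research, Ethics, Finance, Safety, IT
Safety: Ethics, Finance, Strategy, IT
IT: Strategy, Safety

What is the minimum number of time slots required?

4

Research, Ethics, Finance, Strategy all conflict with each other, so at least 4 time slots are needed.
4 time slots suffice: time slot 1 → {Strategy}; time slot 2 → {Finance, IT}; time slot 3 → {Ethics}; time slot 4 → {Research, Safety}. Every pair that conflicts lands in different time slots.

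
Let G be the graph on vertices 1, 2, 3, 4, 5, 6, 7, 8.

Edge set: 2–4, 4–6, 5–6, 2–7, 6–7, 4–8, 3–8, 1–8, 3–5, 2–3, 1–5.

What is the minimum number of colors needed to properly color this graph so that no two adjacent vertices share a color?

3

The cycle 1-5-6-4-8-1 has odd length 5, so it cannot be 2-colored; at least 3 colors are needed.
3 colors suffice: color red → {2, 6, 8}; color blue → {4, 5, 7}; color green → {1, 3}. Every edge joins two different colors.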